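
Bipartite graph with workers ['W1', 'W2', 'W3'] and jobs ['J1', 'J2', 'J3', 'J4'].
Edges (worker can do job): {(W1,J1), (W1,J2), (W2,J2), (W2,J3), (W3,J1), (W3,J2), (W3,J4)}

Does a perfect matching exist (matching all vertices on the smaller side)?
Yes, perfect matching exists (size 3)

Perfect matching: {(W1,J1), (W2,J2), (W3,J4)}
All 3 vertices on the smaller side are matched.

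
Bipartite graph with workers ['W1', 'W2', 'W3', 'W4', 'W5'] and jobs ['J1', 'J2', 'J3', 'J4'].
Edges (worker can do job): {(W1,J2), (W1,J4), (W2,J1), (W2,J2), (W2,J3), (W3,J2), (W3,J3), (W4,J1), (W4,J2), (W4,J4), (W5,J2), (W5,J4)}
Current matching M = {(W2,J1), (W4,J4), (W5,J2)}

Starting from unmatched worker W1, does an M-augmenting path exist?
Yes: W1 → J4 → W4 → J1 → W2 → J3

An M-augmenting path alternates non-matching / matching edges, starting and ending at unmatched vertices.
Path: W1 → J4 → W4 → J1 → W2 → J3
(J3 is unmatched in M, so the path is augmenting.)
Flipping edges along this path would increase |M| from 3 to 4.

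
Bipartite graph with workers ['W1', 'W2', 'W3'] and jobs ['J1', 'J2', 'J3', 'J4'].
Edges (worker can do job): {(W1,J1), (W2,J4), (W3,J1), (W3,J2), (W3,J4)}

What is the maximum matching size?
Maximum matching size = 3

Maximum matching: {(W1,J1), (W2,J4), (W3,J2)}
Size: 3

This assigns 3 workers to 3 distinct jobs.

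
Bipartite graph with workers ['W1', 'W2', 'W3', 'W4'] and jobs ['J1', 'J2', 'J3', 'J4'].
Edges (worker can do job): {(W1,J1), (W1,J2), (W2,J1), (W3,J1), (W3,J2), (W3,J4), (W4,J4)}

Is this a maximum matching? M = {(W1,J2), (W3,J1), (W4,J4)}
Yes, size 3 is maximum

Proposed matching has size 3.
Maximum matching size for this graph: 3.

This is a maximum matching.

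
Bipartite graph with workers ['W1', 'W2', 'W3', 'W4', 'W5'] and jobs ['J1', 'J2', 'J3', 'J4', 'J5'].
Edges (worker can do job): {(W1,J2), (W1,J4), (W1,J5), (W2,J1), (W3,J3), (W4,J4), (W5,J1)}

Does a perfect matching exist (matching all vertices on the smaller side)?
No, maximum matching has size 4 < 5

Maximum matching has size 4, need 5 for perfect matching.
Unmatched workers: ['W2']
Unmatched jobs: ['J5']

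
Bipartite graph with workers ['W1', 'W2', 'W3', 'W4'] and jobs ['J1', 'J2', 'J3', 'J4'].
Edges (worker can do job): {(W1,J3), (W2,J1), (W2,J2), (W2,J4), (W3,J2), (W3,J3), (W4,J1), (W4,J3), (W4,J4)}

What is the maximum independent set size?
Maximum independent set = 4

By König's theorem:
- Min vertex cover = Max matching = 4
- Max independent set = Total vertices - Min vertex cover
- Max independent set = 8 - 4 = 4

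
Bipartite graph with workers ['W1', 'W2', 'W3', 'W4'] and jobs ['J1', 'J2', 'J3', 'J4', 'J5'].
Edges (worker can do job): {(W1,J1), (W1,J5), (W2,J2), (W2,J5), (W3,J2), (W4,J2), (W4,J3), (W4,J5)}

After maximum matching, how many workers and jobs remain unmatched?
Unmatched: 0 workers, 1 jobs

Maximum matching size: 4
Workers: 4 total, 4 matched, 0 unmatched
Jobs: 5 total, 4 matched, 1 unmatched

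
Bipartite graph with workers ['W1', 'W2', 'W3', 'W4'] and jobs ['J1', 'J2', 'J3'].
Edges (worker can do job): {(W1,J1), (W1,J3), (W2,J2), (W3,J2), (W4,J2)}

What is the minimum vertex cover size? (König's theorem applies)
Minimum vertex cover size = 2

By König's theorem: in bipartite graphs,
min vertex cover = max matching = 2

Maximum matching has size 2, so minimum vertex cover also has size 2.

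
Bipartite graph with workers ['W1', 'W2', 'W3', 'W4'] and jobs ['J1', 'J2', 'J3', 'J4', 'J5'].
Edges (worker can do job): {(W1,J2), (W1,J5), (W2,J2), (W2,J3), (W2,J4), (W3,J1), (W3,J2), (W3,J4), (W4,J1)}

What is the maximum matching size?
Maximum matching size = 4

Maximum matching: {(W1,J2), (W2,J3), (W3,J4), (W4,J1)}
Size: 4

This assigns 4 workers to 4 distinct jobs.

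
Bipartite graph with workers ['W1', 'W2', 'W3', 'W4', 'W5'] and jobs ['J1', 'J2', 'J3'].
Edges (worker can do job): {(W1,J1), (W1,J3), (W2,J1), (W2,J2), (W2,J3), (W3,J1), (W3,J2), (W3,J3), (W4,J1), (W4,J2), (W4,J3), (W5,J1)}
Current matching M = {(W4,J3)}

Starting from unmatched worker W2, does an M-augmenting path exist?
Yes: W2 → J3 → W4 → J1

An M-augmenting path alternates non-matching / matching edges, starting and ending at unmatched vertices.
Path: W2 → J3 → W4 → J1
(J1 is unmatched in M, so the path is augmenting.)
Flipping edges along this path would increase |M| from 1 to 2.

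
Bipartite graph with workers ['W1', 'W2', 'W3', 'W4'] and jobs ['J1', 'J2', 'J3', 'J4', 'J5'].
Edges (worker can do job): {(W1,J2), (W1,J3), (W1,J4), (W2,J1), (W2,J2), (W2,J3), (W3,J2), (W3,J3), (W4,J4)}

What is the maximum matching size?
Maximum matching size = 4

Maximum matching: {(W1,J3), (W2,J1), (W3,J2), (W4,J4)}
Size: 4

This assigns 4 workers to 4 distinct jobs.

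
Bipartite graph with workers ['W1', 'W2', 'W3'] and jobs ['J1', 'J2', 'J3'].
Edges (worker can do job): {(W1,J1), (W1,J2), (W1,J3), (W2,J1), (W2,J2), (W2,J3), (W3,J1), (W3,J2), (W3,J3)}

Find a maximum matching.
Matching: {(W1,J3), (W2,J1), (W3,J2)}

Maximum matching (size 3):
  W1 → J3
  W2 → J1
  W3 → J2

Each worker is assigned to at most one job, and each job to at most one worker.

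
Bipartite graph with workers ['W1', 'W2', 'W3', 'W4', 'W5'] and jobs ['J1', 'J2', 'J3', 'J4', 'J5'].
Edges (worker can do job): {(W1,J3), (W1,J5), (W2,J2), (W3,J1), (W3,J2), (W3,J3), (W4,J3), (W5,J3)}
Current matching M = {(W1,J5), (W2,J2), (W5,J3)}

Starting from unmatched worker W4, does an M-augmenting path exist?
No augmenting path from W4

Alternating search from W4 reaches jobs: {J3}.
Every reachable job is already matched in M, and following those matched edges back to workers exposes no further unvisited jobs.
No M-augmenting path from W4 exists.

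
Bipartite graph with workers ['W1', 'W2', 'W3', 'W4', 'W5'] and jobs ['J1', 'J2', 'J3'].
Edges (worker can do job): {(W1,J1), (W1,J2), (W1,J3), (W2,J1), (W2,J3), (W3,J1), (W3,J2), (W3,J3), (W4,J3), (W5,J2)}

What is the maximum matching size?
Maximum matching size = 3

Maximum matching: {(W1,J1), (W3,J2), (W4,J3)}
Size: 3

This assigns 3 workers to 3 distinct jobs.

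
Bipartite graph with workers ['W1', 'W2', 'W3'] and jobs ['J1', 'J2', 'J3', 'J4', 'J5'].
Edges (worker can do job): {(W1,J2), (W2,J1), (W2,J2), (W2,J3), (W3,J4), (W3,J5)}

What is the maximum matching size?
Maximum matching size = 3

Maximum matching: {(W1,J2), (W2,J3), (W3,J4)}
Size: 3

This assigns 3 workers to 3 distinct jobs.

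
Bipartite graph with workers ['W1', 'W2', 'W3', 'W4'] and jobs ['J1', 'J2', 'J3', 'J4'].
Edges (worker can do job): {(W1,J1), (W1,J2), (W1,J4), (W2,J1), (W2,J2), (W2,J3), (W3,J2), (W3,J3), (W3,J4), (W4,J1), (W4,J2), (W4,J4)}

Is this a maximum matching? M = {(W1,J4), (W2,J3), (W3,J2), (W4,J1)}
Yes, size 4 is maximum

Proposed matching has size 4.
Maximum matching size for this graph: 4.

This is a maximum matching.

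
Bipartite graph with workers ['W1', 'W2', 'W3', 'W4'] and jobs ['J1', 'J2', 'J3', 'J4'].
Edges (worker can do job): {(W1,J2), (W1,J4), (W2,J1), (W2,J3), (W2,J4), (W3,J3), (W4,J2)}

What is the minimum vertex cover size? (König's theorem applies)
Minimum vertex cover size = 4

By König's theorem: in bipartite graphs,
min vertex cover = max matching = 4

Maximum matching has size 4, so minimum vertex cover also has size 4.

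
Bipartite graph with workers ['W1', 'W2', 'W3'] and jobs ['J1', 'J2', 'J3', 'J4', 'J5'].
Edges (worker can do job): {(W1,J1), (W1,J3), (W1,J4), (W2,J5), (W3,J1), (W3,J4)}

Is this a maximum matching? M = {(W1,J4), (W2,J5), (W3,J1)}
Yes, size 3 is maximum

Proposed matching has size 3.
Maximum matching size for this graph: 3.

This is a maximum matching.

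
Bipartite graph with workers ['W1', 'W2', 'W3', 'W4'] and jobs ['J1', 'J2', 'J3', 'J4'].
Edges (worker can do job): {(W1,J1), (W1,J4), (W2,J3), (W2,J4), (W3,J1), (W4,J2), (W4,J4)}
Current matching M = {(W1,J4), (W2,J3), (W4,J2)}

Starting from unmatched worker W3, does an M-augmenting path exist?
Yes: W3 → J1

An M-augmenting path alternates non-matching / matching edges, starting and ending at unmatched vertices.
Path: W3 → J1
(J1 is unmatched in M, so the path is augmenting.)
Flipping edges along this path would increase |M| from 3 to 4.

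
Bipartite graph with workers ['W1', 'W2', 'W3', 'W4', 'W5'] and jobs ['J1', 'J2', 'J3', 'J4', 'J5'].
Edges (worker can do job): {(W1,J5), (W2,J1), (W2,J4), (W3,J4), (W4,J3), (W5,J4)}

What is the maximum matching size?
Maximum matching size = 4

Maximum matching: {(W1,J5), (W2,J1), (W3,J4), (W4,J3)}
Size: 4

This assigns 4 workers to 4 distinct jobs.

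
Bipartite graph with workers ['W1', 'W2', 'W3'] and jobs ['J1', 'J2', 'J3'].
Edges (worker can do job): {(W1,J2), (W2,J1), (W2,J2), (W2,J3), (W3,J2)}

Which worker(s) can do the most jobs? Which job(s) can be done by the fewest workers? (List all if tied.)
Most versatile: W2 (3 jobs); Least covered: J1, J3 (1 workers)

Worker degrees (jobs they can do): W1:1, W2:3, W3:1
Job degrees (workers who can do it): J1:1, J2:3, J3:1

Maximum worker degree is 3, achieved by: W2
Minimum job degree is 1, achieved by: J1, J3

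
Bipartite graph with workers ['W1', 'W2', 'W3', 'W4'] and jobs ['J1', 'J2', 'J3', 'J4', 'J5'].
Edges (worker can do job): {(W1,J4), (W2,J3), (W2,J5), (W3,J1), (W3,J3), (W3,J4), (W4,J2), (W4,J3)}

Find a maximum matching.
Matching: {(W1,J4), (W2,J5), (W3,J3), (W4,J2)}

Maximum matching (size 4):
  W1 → J4
  W2 → J5
  W3 → J3
  W4 → J2

Each worker is assigned to at most one job, and each job to at most one worker.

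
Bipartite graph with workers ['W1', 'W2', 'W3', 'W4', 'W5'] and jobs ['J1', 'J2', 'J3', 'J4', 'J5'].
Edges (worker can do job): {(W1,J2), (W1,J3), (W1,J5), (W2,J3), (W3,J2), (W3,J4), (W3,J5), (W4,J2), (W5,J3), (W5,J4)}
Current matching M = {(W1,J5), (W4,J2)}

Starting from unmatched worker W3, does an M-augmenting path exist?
Yes: W3 → J4

An M-augmenting path alternates non-matching / matching edges, starting and ending at unmatched vertices.
Path: W3 → J4
(J4 is unmatched in M, so the path is augmenting.)
Flipping edges along this path would increase |M| from 2 to 3.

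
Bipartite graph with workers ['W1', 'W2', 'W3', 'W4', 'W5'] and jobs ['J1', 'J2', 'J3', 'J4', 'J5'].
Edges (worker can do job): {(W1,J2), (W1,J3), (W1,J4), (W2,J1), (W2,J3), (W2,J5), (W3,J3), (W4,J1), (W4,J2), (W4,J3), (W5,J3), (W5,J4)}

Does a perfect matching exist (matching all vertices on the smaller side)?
Yes, perfect matching exists (size 5)

Perfect matching: {(W1,J2), (W2,J5), (W3,J3), (W4,J1), (W5,J4)}
All 5 vertices on the smaller side are matched.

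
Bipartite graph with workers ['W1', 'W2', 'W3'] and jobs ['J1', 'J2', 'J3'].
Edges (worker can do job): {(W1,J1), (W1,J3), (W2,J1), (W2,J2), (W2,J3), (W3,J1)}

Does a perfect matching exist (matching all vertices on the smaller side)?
Yes, perfect matching exists (size 3)

Perfect matching: {(W1,J3), (W2,J2), (W3,J1)}
All 3 vertices on the smaller side are matched.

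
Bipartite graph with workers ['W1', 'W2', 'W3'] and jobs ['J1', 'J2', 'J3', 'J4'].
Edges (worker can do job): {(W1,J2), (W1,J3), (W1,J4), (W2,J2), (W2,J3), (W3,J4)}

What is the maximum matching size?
Maximum matching size = 3

Maximum matching: {(W1,J3), (W2,J2), (W3,J4)}
Size: 3

This assigns 3 workers to 3 distinct jobs.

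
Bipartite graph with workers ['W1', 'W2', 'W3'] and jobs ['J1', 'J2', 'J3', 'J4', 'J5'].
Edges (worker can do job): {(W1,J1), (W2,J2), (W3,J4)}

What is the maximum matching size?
Maximum matching size = 3

Maximum matching: {(W1,J1), (W2,J2), (W3,J4)}
Size: 3

This assigns 3 workers to 3 distinct jobs.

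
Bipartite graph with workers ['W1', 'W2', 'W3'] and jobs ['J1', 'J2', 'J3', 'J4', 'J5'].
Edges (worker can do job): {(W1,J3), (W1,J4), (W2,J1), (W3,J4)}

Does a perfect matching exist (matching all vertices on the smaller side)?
Yes, perfect matching exists (size 3)

Perfect matching: {(W1,J3), (W2,J1), (W3,J4)}
All 3 vertices on the smaller side are matched.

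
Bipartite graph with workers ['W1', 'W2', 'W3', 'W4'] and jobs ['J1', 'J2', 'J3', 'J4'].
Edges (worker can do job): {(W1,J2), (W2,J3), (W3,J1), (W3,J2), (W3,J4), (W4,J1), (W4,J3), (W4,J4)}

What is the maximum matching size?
Maximum matching size = 4

Maximum matching: {(W1,J2), (W2,J3), (W3,J1), (W4,J4)}
Size: 4

This assigns 4 workers to 4 distinct jobs.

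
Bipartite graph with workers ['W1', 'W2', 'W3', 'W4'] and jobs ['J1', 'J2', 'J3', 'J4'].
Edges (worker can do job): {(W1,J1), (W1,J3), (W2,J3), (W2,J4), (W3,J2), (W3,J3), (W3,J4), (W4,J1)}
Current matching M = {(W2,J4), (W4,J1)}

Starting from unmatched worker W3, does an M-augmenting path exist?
Yes: W3 → J3

An M-augmenting path alternates non-matching / matching edges, starting and ending at unmatched vertices.
Path: W3 → J3
(J3 is unmatched in M, so the path is augmenting.)
Flipping edges along this path would increase |M| from 2 to 3.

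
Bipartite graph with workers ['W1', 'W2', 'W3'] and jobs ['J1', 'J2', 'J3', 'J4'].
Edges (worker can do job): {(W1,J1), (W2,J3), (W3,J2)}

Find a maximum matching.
Matching: {(W1,J1), (W2,J3), (W3,J2)}

Maximum matching (size 3):
  W1 → J1
  W2 → J3
  W3 → J2

Each worker is assigned to at most one job, and each job to at most one worker.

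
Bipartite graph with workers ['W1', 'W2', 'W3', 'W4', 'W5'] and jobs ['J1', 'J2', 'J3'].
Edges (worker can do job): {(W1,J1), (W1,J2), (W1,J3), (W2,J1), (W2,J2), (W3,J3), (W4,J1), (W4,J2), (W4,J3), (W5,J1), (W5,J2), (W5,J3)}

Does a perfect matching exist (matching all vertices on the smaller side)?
Yes, perfect matching exists (size 3)

Perfect matching: {(W3,J3), (W4,J1), (W5,J2)}
All 3 vertices on the smaller side are matched.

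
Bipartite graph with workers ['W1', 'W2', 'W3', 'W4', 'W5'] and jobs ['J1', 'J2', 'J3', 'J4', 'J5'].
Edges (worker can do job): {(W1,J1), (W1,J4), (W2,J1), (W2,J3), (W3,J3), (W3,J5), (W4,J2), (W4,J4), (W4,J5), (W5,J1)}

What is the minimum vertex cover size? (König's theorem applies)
Minimum vertex cover size = 5

By König's theorem: in bipartite graphs,
min vertex cover = max matching = 5

Maximum matching has size 5, so minimum vertex cover also has size 5.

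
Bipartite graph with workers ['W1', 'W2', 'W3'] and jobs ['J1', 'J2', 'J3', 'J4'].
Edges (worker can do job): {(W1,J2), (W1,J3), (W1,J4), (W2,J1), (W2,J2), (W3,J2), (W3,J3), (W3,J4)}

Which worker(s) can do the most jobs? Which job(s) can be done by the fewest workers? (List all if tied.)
Most versatile: W1, W3 (3 jobs); Least covered: J1 (1 workers)

Worker degrees (jobs they can do): W1:3, W2:2, W3:3
Job degrees (workers who can do it): J1:1, J2:3, J3:2, J4:2

Maximum worker degree is 3, achieved by: W1, W3
Minimum job degree is 1, achieved by: J1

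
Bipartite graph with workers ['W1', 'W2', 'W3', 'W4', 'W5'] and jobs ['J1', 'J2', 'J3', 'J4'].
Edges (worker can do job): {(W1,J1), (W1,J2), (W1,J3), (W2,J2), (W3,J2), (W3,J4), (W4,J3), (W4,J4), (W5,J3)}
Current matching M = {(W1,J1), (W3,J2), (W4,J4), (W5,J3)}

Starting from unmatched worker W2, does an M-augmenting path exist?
No augmenting path from W2

Alternating search from W2 reaches jobs: {J2, J3, J4}.
Every reachable job is already matched in M, and following those matched edges back to workers exposes no further unvisited jobs.
No M-augmenting path from W2 exists.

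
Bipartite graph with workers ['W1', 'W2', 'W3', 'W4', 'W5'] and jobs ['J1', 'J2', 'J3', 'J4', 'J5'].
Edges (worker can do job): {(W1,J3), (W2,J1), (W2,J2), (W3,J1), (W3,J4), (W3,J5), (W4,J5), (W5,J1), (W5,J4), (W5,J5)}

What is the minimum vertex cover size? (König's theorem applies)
Minimum vertex cover size = 5

By König's theorem: in bipartite graphs,
min vertex cover = max matching = 5

Maximum matching has size 5, so minimum vertex cover also has size 5.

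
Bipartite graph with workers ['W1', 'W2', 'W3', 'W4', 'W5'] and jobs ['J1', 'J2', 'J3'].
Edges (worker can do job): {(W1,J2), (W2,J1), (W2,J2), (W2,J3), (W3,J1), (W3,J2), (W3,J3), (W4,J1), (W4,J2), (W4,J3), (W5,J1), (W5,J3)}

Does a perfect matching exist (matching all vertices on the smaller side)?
Yes, perfect matching exists (size 3)

Perfect matching: {(W3,J2), (W4,J3), (W5,J1)}
All 3 vertices on the smaller side are matched.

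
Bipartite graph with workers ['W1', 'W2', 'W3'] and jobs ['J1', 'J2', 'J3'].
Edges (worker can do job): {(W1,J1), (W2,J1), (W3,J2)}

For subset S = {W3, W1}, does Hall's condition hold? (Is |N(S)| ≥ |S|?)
Yes: |N(S)| = 2, |S| = 2

Subset S = {W3, W1}
Neighbors N(S) = {J1, J2}

|N(S)| = 2, |S| = 2
Hall's condition: |N(S)| ≥ |S| is satisfied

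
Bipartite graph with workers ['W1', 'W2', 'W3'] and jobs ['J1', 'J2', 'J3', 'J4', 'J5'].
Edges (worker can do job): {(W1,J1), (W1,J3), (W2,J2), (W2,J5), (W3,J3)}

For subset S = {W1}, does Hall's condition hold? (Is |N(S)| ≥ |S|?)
Yes: |N(S)| = 2, |S| = 1

Subset S = {W1}
Neighbors N(S) = {J1, J3}

|N(S)| = 2, |S| = 1
Hall's condition: |N(S)| ≥ |S| is satisfied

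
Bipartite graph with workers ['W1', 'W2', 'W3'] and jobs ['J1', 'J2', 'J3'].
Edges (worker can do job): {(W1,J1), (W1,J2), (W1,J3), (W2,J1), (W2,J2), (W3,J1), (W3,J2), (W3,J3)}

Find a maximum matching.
Matching: {(W1,J3), (W2,J1), (W3,J2)}

Maximum matching (size 3):
  W1 → J3
  W2 → J1
  W3 → J2

Each worker is assigned to at most one job, and each job to at most one worker.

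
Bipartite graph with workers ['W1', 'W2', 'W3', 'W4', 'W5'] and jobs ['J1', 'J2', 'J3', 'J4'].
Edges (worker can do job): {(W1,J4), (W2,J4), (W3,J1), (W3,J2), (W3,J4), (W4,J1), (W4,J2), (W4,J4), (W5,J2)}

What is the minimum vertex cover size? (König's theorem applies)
Minimum vertex cover size = 3

By König's theorem: in bipartite graphs,
min vertex cover = max matching = 3

Maximum matching has size 3, so minimum vertex cover also has size 3.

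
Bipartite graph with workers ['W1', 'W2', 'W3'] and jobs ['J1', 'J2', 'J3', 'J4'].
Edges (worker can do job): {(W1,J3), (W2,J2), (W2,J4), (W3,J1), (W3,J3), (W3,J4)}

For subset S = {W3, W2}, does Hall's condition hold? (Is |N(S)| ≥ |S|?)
Yes: |N(S)| = 4, |S| = 2

Subset S = {W3, W2}
Neighbors N(S) = {J1, J2, J3, J4}

|N(S)| = 4, |S| = 2
Hall's condition: |N(S)| ≥ |S| is satisfied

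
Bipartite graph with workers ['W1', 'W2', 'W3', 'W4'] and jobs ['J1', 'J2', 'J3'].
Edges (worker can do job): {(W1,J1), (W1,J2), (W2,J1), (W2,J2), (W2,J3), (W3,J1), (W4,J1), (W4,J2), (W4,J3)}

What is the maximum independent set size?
Maximum independent set = 4

By König's theorem:
- Min vertex cover = Max matching = 3
- Max independent set = Total vertices - Min vertex cover
- Max independent set = 7 - 3 = 4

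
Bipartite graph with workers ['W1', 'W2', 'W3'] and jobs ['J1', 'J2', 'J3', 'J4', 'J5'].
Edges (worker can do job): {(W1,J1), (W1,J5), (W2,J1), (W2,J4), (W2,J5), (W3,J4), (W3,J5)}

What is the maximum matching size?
Maximum matching size = 3

Maximum matching: {(W1,J5), (W2,J1), (W3,J4)}
Size: 3

This assigns 3 workers to 3 distinct jobs.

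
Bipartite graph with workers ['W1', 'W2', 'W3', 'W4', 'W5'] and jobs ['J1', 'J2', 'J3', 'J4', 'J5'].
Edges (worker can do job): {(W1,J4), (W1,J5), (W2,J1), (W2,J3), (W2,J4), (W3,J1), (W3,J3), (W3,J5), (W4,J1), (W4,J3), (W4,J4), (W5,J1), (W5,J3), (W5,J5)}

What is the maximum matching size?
Maximum matching size = 4

Maximum matching: {(W2,J3), (W3,J1), (W4,J4), (W5,J5)}
Size: 4

This assigns 4 workers to 4 distinct jobs.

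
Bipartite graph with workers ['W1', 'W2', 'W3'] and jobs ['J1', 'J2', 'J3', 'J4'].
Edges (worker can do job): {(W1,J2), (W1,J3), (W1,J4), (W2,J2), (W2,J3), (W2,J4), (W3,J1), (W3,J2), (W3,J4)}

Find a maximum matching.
Matching: {(W1,J3), (W2,J2), (W3,J4)}

Maximum matching (size 3):
  W1 → J3
  W2 → J2
  W3 → J4

Each worker is assigned to at most one job, and each job to at most one worker.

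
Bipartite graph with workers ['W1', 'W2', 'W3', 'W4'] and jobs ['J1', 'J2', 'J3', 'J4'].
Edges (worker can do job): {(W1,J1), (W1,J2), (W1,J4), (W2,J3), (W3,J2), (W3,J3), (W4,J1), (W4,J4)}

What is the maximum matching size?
Maximum matching size = 4

Maximum matching: {(W1,J4), (W2,J3), (W3,J2), (W4,J1)}
Size: 4

This assigns 4 workers to 4 distinct jobs.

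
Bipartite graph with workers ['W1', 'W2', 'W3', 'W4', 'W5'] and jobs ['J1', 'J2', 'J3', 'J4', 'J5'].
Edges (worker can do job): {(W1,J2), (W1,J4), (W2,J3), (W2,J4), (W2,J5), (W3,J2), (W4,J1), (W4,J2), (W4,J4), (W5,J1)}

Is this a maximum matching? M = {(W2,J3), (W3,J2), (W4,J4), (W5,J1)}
Yes, size 4 is maximum

Proposed matching has size 4.
Maximum matching size for this graph: 4.

This is a maximum matching.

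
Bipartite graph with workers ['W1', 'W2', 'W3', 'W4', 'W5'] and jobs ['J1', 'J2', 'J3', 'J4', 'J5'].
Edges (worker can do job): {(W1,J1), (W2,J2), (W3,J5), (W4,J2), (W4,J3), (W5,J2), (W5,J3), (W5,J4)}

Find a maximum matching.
Matching: {(W1,J1), (W2,J2), (W3,J5), (W4,J3), (W5,J4)}

Maximum matching (size 5):
  W1 → J1
  W2 → J2
  W3 → J5
  W4 → J3
  W5 → J4

Each worker is assigned to at most one job, and each job to at most one worker.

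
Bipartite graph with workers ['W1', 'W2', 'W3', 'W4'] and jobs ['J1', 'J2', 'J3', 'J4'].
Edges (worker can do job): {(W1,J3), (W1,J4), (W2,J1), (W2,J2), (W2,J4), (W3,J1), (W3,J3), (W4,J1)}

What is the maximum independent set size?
Maximum independent set = 4

By König's theorem:
- Min vertex cover = Max matching = 4
- Max independent set = Total vertices - Min vertex cover
- Max independent set = 8 - 4 = 4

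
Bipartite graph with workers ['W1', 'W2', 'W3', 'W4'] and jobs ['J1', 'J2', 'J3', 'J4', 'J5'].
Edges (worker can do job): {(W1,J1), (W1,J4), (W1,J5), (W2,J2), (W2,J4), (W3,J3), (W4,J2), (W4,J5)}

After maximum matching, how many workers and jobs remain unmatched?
Unmatched: 0 workers, 1 jobs

Maximum matching size: 4
Workers: 4 total, 4 matched, 0 unmatched
Jobs: 5 total, 4 matched, 1 unmatched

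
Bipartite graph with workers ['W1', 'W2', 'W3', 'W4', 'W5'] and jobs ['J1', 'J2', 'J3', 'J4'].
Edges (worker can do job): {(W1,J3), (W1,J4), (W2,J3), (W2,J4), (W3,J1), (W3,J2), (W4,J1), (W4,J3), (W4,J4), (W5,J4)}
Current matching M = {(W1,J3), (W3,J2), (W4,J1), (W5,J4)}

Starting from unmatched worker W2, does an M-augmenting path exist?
No augmenting path from W2

Alternating search from W2 reaches jobs: {J3, J4}.
Every reachable job is already matched in M, and following those matched edges back to workers exposes no further unvisited jobs.
No M-augmenting path from W2 exists.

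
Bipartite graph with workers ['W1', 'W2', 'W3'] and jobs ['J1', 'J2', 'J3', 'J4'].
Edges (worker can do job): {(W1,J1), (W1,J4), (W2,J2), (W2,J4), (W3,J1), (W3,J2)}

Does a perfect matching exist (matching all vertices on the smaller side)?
Yes, perfect matching exists (size 3)

Perfect matching: {(W1,J4), (W2,J2), (W3,J1)}
All 3 vertices on the smaller side are matched.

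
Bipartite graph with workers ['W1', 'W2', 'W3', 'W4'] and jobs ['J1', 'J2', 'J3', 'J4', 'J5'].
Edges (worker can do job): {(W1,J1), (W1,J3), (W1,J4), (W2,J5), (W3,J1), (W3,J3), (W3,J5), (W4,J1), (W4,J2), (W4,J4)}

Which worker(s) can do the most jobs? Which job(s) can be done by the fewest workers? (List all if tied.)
Most versatile: W1, W3, W4 (3 jobs); Least covered: J2 (1 workers)

Worker degrees (jobs they can do): W1:3, W2:1, W3:3, W4:3
Job degrees (workers who can do it): J1:3, J2:1, J3:2, J4:2, J5:2

Maximum worker degree is 3, achieved by: W1, W3, W4
Minimum job degree is 1, achieved by: J2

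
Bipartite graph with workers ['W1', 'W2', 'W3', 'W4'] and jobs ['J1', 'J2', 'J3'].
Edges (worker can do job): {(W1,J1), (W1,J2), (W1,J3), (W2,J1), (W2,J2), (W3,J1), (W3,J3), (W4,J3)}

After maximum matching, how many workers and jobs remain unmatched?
Unmatched: 1 workers, 0 jobs

Maximum matching size: 3
Workers: 4 total, 3 matched, 1 unmatched
Jobs: 3 total, 3 matched, 0 unmatched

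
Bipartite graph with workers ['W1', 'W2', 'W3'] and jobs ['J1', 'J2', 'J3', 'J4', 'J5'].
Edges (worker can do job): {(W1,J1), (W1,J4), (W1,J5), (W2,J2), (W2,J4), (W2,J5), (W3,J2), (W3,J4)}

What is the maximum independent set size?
Maximum independent set = 5

By König's theorem:
- Min vertex cover = Max matching = 3
- Max independent set = Total vertices - Min vertex cover
- Max independent set = 8 - 3 = 5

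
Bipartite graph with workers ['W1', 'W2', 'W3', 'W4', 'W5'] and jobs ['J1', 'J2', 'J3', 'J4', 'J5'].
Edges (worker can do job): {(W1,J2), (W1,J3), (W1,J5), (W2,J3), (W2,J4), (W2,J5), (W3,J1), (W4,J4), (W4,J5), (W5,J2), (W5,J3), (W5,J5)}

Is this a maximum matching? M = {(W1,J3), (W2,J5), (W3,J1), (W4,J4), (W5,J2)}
Yes, size 5 is maximum

Proposed matching has size 5.
Maximum matching size for this graph: 5.

This is a maximum matching.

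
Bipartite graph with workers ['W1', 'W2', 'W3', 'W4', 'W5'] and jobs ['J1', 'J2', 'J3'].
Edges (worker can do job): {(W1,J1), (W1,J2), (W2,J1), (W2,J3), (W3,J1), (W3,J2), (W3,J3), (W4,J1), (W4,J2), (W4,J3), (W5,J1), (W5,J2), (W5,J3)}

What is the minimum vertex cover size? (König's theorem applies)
Minimum vertex cover size = 3

By König's theorem: in bipartite graphs,
min vertex cover = max matching = 3

Maximum matching has size 3, so minimum vertex cover also has size 3.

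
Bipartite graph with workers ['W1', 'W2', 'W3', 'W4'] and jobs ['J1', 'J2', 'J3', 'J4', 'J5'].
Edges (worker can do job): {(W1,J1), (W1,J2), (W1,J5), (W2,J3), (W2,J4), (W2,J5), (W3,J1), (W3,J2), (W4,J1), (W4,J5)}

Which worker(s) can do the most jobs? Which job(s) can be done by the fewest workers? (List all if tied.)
Most versatile: W1, W2 (3 jobs); Least covered: J3, J4 (1 workers)

Worker degrees (jobs they can do): W1:3, W2:3, W3:2, W4:2
Job degrees (workers who can do it): J1:3, J2:2, J3:1, J4:1, J5:3

Maximum worker degree is 3, achieved by: W1, W2
Minimum job degree is 1, achieved by: J3, J4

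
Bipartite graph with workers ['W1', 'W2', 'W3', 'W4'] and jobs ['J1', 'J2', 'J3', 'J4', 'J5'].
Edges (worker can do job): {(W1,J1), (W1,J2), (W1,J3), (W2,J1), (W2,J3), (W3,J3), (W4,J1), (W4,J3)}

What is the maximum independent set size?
Maximum independent set = 6

By König's theorem:
- Min vertex cover = Max matching = 3
- Max independent set = Total vertices - Min vertex cover
- Max independent set = 9 - 3 = 6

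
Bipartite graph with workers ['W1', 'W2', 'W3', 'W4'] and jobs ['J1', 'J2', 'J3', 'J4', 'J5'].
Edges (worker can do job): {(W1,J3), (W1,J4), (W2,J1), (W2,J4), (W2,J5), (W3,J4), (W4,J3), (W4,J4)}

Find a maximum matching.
Matching: {(W1,J3), (W2,J5), (W4,J4)}

Maximum matching (size 3):
  W1 → J3
  W2 → J5
  W4 → J4

Each worker is assigned to at most one job, and each job to at most one worker.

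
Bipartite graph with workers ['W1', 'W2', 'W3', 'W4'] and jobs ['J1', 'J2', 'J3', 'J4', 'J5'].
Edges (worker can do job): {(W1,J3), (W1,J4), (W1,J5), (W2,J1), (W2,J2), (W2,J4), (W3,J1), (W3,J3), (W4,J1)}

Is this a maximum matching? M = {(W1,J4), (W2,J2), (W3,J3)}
No, size 3 is not maximum

Proposed matching has size 3.
Maximum matching size for this graph: 4.

This is NOT maximum - can be improved to size 4.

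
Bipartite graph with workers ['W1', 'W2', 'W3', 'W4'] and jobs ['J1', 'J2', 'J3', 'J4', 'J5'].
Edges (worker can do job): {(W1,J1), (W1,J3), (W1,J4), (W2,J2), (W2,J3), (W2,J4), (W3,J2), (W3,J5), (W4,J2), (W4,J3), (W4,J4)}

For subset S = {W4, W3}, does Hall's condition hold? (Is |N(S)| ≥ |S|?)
Yes: |N(S)| = 4, |S| = 2

Subset S = {W4, W3}
Neighbors N(S) = {J2, J3, J4, J5}

|N(S)| = 4, |S| = 2
Hall's condition: |N(S)| ≥ |S| is satisfied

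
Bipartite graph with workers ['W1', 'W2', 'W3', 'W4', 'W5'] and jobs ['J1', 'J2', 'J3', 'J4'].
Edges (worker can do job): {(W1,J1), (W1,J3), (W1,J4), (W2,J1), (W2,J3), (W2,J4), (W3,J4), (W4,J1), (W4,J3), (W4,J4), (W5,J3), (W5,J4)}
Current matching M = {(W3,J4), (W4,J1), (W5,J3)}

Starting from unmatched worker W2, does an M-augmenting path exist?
No augmenting path from W2

Alternating search from W2 reaches jobs: {J1, J3, J4}.
Every reachable job is already matched in M, and following those matched edges back to workers exposes no further unvisited jobs.
No M-augmenting path from W2 exists.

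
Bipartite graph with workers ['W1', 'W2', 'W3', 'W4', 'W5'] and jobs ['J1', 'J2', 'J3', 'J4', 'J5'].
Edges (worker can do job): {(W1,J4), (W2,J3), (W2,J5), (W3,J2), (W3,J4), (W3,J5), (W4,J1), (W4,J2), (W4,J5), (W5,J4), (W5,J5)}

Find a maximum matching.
Matching: {(W1,J4), (W2,J3), (W3,J2), (W4,J1), (W5,J5)}

Maximum matching (size 5):
  W1 → J4
  W2 → J3
  W3 → J2
  W4 → J1
  W5 → J5

Each worker is assigned to at most one job, and each job to at most one worker.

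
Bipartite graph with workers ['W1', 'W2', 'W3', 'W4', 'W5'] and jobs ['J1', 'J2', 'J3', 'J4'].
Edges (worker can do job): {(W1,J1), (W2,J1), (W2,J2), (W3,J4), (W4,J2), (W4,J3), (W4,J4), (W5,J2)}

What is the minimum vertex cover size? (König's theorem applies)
Minimum vertex cover size = 4

By König's theorem: in bipartite graphs,
min vertex cover = max matching = 4

Maximum matching has size 4, so minimum vertex cover also has size 4.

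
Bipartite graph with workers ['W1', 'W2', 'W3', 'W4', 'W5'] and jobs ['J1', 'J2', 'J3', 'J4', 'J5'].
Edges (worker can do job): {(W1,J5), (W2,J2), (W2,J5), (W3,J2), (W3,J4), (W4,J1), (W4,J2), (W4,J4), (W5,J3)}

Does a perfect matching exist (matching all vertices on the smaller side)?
Yes, perfect matching exists (size 5)

Perfect matching: {(W1,J5), (W2,J2), (W3,J4), (W4,J1), (W5,J3)}
All 5 vertices on the smaller side are matched.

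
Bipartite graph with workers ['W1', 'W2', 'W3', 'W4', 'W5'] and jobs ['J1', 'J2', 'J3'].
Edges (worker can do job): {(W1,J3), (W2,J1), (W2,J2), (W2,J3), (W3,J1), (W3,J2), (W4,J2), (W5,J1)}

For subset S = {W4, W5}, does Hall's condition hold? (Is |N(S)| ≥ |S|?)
Yes: |N(S)| = 2, |S| = 2

Subset S = {W4, W5}
Neighbors N(S) = {J1, J2}

|N(S)| = 2, |S| = 2
Hall's condition: |N(S)| ≥ |S| is satisfied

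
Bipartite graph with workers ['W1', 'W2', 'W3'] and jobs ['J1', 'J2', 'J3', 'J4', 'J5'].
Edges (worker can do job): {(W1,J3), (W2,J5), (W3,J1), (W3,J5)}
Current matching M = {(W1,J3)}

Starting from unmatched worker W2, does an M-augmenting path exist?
Yes: W2 → J5

An M-augmenting path alternates non-matching / matching edges, starting and ending at unmatched vertices.
Path: W2 → J5
(J5 is unmatched in M, so the path is augmenting.)
Flipping edges along this path would increase |M| from 1 to 2.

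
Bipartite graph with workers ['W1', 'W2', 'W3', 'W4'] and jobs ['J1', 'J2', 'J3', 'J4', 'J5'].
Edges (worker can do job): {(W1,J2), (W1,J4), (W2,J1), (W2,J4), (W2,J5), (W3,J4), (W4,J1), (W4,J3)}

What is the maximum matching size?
Maximum matching size = 4

Maximum matching: {(W1,J2), (W2,J5), (W3,J4), (W4,J3)}
Size: 4

This assigns 4 workers to 4 distinct jobs.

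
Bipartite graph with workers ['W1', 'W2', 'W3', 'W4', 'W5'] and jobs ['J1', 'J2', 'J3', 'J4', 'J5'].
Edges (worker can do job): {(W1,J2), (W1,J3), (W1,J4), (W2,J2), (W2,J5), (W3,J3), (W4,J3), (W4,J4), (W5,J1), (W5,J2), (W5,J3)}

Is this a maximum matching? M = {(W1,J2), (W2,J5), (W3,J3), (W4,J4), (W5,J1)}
Yes, size 5 is maximum

Proposed matching has size 5.
Maximum matching size for this graph: 5.

This is a maximum matching.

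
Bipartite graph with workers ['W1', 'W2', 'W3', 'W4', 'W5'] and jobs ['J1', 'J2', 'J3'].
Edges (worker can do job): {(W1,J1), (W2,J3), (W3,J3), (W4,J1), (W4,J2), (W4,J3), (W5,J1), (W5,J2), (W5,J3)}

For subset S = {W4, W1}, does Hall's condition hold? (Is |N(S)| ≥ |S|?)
Yes: |N(S)| = 3, |S| = 2

Subset S = {W4, W1}
Neighbors N(S) = {J1, J2, J3}

|N(S)| = 3, |S| = 2
Hall's condition: |N(S)| ≥ |S| is satisfied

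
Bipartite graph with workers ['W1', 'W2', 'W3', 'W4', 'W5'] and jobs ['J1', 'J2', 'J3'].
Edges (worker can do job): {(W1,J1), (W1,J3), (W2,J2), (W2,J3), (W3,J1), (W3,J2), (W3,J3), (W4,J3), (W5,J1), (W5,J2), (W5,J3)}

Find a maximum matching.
Matching: {(W3,J1), (W4,J3), (W5,J2)}

Maximum matching (size 3):
  W3 → J1
  W4 → J3
  W5 → J2

Each worker is assigned to at most one job, and each job to at most one worker.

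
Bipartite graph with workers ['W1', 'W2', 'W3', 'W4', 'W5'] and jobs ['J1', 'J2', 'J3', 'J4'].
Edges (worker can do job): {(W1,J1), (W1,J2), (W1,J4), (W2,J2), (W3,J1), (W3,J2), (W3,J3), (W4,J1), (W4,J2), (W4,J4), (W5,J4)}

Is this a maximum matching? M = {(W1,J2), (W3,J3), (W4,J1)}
No, size 3 is not maximum

Proposed matching has size 3.
Maximum matching size for this graph: 4.

This is NOT maximum - can be improved to size 4.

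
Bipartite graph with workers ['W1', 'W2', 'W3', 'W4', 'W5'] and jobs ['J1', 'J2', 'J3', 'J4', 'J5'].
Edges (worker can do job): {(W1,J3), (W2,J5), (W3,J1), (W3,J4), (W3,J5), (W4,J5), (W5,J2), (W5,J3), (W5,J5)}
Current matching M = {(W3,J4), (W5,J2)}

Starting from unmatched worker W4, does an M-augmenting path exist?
Yes: W4 → J5

An M-augmenting path alternates non-matching / matching edges, starting and ending at unmatched vertices.
Path: W4 → J5
(J5 is unmatched in M, so the path is augmenting.)
Flipping edges along this path would increase |M| from 2 to 3.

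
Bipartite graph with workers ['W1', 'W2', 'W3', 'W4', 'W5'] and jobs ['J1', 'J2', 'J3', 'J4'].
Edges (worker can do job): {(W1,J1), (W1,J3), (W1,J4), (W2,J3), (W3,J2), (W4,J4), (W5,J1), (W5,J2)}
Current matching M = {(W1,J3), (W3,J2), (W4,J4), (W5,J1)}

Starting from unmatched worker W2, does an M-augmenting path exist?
No augmenting path from W2

Alternating search from W2 reaches jobs: {J1, J2, J3, J4}.
Every reachable job is already matched in M, and following those matched edges back to workers exposes no further unvisited jobs.
No M-augmenting path from W2 exists.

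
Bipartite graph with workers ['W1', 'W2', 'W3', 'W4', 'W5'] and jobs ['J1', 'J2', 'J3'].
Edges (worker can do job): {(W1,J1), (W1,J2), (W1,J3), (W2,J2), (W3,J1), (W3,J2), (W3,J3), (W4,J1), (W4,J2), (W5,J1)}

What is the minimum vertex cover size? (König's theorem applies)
Minimum vertex cover size = 3

By König's theorem: in bipartite graphs,
min vertex cover = max matching = 3

Maximum matching has size 3, so minimum vertex cover also has size 3.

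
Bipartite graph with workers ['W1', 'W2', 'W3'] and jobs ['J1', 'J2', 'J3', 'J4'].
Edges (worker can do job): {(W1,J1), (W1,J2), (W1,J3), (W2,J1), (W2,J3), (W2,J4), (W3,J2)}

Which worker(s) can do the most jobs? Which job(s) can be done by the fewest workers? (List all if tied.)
Most versatile: W1, W2 (3 jobs); Least covered: J4 (1 workers)

Worker degrees (jobs they can do): W1:3, W2:3, W3:1
Job degrees (workers who can do it): J1:2, J2:2, J3:2, J4:1

Maximum worker degree is 3, achieved by: W1, W2
Minimum job degree is 1, achieved by: J4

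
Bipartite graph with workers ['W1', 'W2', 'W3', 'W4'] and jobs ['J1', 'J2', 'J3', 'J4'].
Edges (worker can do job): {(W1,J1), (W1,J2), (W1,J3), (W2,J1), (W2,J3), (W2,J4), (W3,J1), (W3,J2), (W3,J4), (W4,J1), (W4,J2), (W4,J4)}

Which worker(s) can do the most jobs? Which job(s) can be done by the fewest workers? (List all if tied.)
Most versatile: W1, W2, W3, W4 (3 jobs); Least covered: J3 (2 workers)

Worker degrees (jobs they can do): W1:3, W2:3, W3:3, W4:3
Job degrees (workers who can do it): J1:4, J2:3, J3:2, J4:3

Maximum worker degree is 3, achieved by: W1, W2, W3, W4
Minimum job degree is 2, achieved by: J3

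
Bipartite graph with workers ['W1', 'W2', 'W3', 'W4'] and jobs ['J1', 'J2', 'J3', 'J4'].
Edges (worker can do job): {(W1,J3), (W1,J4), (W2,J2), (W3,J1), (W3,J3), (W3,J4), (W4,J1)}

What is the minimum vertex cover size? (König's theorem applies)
Minimum vertex cover size = 4

By König's theorem: in bipartite graphs,
min vertex cover = max matching = 4

Maximum matching has size 4, so minimum vertex cover also has size 4.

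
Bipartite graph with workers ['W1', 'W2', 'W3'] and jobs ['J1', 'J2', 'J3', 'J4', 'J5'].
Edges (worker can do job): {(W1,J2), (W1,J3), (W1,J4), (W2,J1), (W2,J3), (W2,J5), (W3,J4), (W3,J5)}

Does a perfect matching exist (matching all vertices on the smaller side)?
Yes, perfect matching exists (size 3)

Perfect matching: {(W1,J4), (W2,J1), (W3,J5)}
All 3 vertices on the smaller side are matched.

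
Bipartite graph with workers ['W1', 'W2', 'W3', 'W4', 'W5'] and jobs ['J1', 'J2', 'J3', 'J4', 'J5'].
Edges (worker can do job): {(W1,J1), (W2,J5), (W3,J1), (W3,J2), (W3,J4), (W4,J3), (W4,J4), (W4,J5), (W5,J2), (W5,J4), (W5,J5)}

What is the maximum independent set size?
Maximum independent set = 5

By König's theorem:
- Min vertex cover = Max matching = 5
- Max independent set = Total vertices - Min vertex cover
- Max independent set = 10 - 5 = 5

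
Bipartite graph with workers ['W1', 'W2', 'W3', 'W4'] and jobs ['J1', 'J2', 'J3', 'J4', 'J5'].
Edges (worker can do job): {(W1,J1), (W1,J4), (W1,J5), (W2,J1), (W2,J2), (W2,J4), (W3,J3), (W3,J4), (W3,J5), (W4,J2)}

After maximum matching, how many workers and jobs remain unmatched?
Unmatched: 0 workers, 1 jobs

Maximum matching size: 4
Workers: 4 total, 4 matched, 0 unmatched
Jobs: 5 total, 4 matched, 1 unmatched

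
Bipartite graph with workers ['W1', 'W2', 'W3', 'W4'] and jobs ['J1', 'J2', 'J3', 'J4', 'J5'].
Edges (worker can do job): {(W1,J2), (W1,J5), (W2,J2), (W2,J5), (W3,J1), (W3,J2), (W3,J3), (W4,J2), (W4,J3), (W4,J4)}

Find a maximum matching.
Matching: {(W1,J5), (W2,J2), (W3,J3), (W4,J4)}

Maximum matching (size 4):
  W1 → J5
  W2 → J2
  W3 → J3
  W4 → J4

Each worker is assigned to at most one job, and each job to at most one worker.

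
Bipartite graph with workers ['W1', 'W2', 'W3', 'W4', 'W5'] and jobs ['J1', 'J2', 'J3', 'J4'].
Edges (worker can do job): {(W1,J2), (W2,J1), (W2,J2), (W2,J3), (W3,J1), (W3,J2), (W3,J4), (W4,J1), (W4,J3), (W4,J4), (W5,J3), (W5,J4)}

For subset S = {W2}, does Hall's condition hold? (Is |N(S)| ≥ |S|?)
Yes: |N(S)| = 3, |S| = 1

Subset S = {W2}
Neighbors N(S) = {J1, J2, J3}

|N(S)| = 3, |S| = 1
Hall's condition: |N(S)| ≥ |S| is satisfied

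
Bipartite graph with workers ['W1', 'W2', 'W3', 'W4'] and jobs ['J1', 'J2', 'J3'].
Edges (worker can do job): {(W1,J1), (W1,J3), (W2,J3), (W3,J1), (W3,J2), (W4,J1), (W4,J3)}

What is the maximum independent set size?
Maximum independent set = 4

By König's theorem:
- Min vertex cover = Max matching = 3
- Max independent set = Total vertices - Min vertex cover
- Max independent set = 7 - 3 = 4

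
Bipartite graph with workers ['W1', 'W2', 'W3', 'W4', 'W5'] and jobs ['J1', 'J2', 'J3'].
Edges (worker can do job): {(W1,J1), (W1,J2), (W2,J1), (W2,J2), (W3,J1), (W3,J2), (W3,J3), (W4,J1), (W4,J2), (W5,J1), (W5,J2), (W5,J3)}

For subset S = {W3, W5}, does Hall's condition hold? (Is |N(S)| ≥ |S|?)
Yes: |N(S)| = 3, |S| = 2

Subset S = {W3, W5}
Neighbors N(S) = {J1, J2, J3}

|N(S)| = 3, |S| = 2
Hall's condition: |N(S)| ≥ |S| is satisfied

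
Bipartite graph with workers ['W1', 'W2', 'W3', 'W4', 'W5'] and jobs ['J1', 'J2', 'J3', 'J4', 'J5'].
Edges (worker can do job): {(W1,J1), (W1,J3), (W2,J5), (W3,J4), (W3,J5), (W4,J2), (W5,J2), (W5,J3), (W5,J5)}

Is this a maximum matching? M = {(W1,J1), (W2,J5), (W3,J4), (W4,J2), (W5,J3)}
Yes, size 5 is maximum

Proposed matching has size 5.
Maximum matching size for this graph: 5.

This is a maximum matching.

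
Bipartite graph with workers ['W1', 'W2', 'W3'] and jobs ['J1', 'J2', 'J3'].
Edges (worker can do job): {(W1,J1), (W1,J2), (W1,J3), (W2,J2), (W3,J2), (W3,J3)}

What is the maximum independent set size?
Maximum independent set = 3

By König's theorem:
- Min vertex cover = Max matching = 3
- Max independent set = Total vertices - Min vertex cover
- Max independent set = 6 - 3 = 3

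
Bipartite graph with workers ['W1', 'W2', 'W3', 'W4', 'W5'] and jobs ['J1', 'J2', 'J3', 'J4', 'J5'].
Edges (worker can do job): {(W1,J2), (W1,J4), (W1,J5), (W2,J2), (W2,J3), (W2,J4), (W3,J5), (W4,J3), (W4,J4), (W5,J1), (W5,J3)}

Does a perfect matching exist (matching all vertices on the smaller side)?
Yes, perfect matching exists (size 5)

Perfect matching: {(W1,J2), (W2,J3), (W3,J5), (W4,J4), (W5,J1)}
All 5 vertices on the smaller side are matched.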